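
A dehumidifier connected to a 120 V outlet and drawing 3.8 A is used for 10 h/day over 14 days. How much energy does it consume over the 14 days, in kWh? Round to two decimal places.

63.84 kWh

Power = 3.8 A × 120 V = 456 W = 0.456 kW
Runtime = 10 h/day × 14 days = 140 h
Energy = 0.456 kW × 140 h = 63.84 kWh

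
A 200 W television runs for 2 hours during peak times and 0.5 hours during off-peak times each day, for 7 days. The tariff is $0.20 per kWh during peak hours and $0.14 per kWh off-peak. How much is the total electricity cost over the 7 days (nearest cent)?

Peak energy = 0.2 kW × 2 h × 7 = 2.8 kWh
Off-peak energy = 0.2 kW × 0.5 h × 7 = 0.7 kWh
Cost = 2.8 × $0.20 + 0.7 × $0.14 = $0.56 + $0.098 = $0.66

$0.66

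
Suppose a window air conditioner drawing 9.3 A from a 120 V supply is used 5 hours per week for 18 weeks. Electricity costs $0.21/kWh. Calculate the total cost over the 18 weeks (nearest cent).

Power = 9.3 A × 120 V = 1116 W = 1.116 kW
Runtime = 5 h/week × 18 weeks = 90 h
Energy = 1.116 kW × 90 h = 100.44 kWh
Cost = 100.44 kWh × $0.21/kWh = $21.09

$21.09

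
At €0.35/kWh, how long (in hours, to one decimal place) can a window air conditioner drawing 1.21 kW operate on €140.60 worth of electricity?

332.0 h

Energy available = €140.60 ÷ €0.35/kWh = 401.7143 kWh
Hours = 401.7143 kWh ÷ 1.21 kW = 332.0 h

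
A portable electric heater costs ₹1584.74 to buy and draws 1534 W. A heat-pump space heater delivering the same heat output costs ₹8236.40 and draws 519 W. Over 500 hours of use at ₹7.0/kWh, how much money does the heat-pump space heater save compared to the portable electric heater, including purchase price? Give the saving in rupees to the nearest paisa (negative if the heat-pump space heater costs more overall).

portable electric heater: ₹1584.74 + (1534/1000) kW × 500 h × ₹7.0 = ₹1584.74 + ₹5369 = ₹6953.74
heat-pump space heater: ₹8236.40 + (519/1000) kW × 500 h × ₹7.0 = ₹8236.40 + ₹1816.5 = ₹10052.9
Saving = ₹6953.74 − ₹10052.9 = −₹3099.16

-₹3099.16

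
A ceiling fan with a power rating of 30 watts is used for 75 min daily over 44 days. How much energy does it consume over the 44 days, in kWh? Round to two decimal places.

1.65 kWh

Runtime = 75 min × 44 = 3300 min = 55 h
Energy = 0.03 kW × 55 h = 1.65 kWh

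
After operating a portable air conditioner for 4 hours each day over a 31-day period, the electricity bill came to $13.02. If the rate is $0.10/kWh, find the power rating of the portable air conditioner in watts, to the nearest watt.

1050 W

Energy = $13.02 ÷ $0.10/kWh = 130.2 kWh
Runtime = 4 h/day × 31 days = 124 h
Power = 130.2 kWh ÷ 124 h = 1.05 kW = 1050 W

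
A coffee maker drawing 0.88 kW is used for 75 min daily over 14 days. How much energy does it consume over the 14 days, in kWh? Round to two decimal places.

15.40 kWh

Runtime = 75 min × 14 = 1050 min = 17.5 h
Energy = 0.88 kW × 17.5 h = 15.4 kWh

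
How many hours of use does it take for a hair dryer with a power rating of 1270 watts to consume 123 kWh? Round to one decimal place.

Hours = 123 kWh ÷ 1.27 kW = 96.9 h

96.9 h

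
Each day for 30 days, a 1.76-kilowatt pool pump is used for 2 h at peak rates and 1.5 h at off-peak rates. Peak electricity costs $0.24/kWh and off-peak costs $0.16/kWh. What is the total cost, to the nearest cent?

$38.02

Peak energy = 1.76 kW × 2 h × 30 = 105.6 kWh
Off-peak energy = 1.76 kW × 1.5 h × 30 = 79.2 kWh
Cost = 105.6 × $0.24 + 79.2 × $0.16 = $25.344 + $12.672 = $38.02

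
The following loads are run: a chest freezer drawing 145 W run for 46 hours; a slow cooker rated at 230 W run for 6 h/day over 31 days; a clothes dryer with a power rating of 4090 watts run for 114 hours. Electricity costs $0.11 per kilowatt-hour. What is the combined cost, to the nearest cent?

chest freezer: 0.145 kW × 46 h = 6.67 kWh
slow cooker: Runtime = 6 h/day × 31 days = 186 h
slow cooker: 0.23 kW × 186 h = 42.78 kWh
clothes dryer: 4.09 kW × 114 h = 466.26 kWh
Total energy = 515.71 kWh
Cost = 515.71 × $0.11 = $56.73

$56.73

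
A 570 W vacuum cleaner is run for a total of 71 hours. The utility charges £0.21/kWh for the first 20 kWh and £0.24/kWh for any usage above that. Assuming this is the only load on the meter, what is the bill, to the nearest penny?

Energy = 0.57 kW × 71 h = 40.47 kWh
Tier 1 (0–20 kWh): 20 × £0.21 = £4.2
Above 20 kWh: 20.47 × £0.24 = £4.9128
Bill = £9.11

£9.11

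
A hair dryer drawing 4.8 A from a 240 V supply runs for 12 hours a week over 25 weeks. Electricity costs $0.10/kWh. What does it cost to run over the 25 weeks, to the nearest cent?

Power = 4.8 A × 240 V = 1152 W = 1.152 kW
Runtime = 12 h/week × 25 weeks = 300 h
Energy = 1.152 kW × 300 h = 345.6 kWh
Cost = 345.6 kWh × $0.10/kWh = $34.56

$34.56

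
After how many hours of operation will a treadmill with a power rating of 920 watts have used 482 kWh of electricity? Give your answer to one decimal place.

Hours = 482 kWh ÷ 0.92 kW = 523.9 h

523.9 h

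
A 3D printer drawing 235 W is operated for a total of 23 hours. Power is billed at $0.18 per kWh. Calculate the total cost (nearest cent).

Energy = 0.235 kW × 23 h = 5.405 kWh
Cost = 5.405 kWh × $0.18/kWh = $0.97

$0.97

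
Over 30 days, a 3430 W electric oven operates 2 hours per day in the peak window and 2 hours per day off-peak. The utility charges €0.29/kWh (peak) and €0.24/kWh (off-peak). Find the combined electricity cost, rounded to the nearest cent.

Peak energy = 3.43 kW × 2 h × 30 = 205.8 kWh
Off-peak energy = 3.43 kW × 2 h × 30 = 205.8 kWh
Cost = 205.8 × €0.29 + 205.8 × €0.24 = €59.682 + €49.392 = €109.07

€109.07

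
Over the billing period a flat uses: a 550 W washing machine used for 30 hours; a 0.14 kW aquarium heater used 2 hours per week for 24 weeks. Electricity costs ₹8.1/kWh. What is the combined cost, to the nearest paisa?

₹188.08

washing machine: 0.55 kW × 30 h = 16.5 kWh
aquarium heater: Runtime = 2 h/week × 24 weeks = 48 h
aquarium heater: 0.14 kW × 48 h = 6.72 kWh
Total energy = 23.22 kWh
Cost = 23.22 × ₹8.1 = ₹188.08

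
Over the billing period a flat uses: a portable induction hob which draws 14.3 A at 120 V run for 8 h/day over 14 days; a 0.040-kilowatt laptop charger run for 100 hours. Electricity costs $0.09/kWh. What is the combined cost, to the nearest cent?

$17.66

portable induction hob: Power = 14.3 A × 120 V = 1716 W = 1.716 kW
portable induction hob: Runtime = 8 h/day × 14 days = 112 h
portable induction hob: 1.716 kW × 112 h = 192.192 kWh
laptop charger: 0.04 kW × 100 h = 4 kWh
Total energy = 196.192 kWh
Cost = 196.192 × $0.09 = $17.66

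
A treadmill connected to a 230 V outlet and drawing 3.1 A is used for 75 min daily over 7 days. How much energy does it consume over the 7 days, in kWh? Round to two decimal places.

6.24 kWh

Power = 3.1 A × 230 V = 713 W = 0.713 kW
Runtime = 75 min × 7 = 525 min = 8.75 h
Energy = 0.713 kW × 8.75 h = 6.23875 kWh ≈ 6.24 kWh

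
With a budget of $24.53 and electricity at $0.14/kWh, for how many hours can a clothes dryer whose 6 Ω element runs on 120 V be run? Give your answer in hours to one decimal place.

Power = V²/R = 120²/6 = 2400 W = 2.4 kW
Energy available = $24.53 ÷ $0.14/kWh = 175.2143 kWh
Hours = 175.2143 kWh ÷ 2.4 kW = 73.0 h

73.0 h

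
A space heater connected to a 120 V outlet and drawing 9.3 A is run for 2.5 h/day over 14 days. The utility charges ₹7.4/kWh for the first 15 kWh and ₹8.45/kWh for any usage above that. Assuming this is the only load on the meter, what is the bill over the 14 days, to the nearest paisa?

₹314.31

Power = 9.3 A × 120 V = 1116 W = 1.116 kW
Runtime = 2.5 h/day × 14 days = 35 h
Energy = 1.116 kW × 35 h = 39.06 kWh
Tier 1 (0–15 kWh): 15 × ₹7.4 = ₹111
Above 15 kWh: 24.06 × ₹8.45 = ₹203.307
Bill = ₹314.31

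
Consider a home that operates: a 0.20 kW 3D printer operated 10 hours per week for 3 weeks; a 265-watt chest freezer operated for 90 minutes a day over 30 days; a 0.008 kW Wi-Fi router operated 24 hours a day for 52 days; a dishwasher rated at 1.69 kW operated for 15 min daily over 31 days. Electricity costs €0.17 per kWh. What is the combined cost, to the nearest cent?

€6.97

3D printer: Runtime = 10 h/week × 3 weeks = 30 h
3D printer: 0.2 kW × 30 h = 6 kWh
chest freezer: Runtime = 90 min × 30 = 2700 min = 45 h
chest freezer: 0.265 kW × 45 h = 11.925 kWh
Wi-Fi router: Runtime = 24 h × 52 = 1248 h
Wi-Fi router: 0.008 kW × 1248 h = 9.984 kWh
dishwasher: Runtime = 15 min × 31 = 465 min = 7.75 h
dishwasher: 1.69 kW × 7.75 h = 13.0975 kWh
Total energy = 41.0065 kWh
Cost = 41.0065 × €0.17 = €6.97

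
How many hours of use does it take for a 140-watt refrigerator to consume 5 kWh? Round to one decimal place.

35.7 h

Hours = 5 kWh ÷ 0.14 kW = 35.7 h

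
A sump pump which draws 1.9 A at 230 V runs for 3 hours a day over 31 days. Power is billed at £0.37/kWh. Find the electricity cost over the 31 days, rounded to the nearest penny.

£15.04

Power = 1.9 A × 230 V = 437 W = 0.437 kW
Runtime = 3 h/day × 31 days = 93 h
Energy = 0.437 kW × 93 h = 40.641 kWh
Cost = 40.641 kWh × £0.37/kWh = £15.04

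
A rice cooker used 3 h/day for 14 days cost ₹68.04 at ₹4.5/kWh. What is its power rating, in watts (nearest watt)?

Energy = ₹68.04 ÷ ₹4.5/kWh = 15.12 kWh
Runtime = 3 h/day × 14 days = 42 h
Power = 15.12 kWh ÷ 42 h = 0.36 kW = 360 W

360 W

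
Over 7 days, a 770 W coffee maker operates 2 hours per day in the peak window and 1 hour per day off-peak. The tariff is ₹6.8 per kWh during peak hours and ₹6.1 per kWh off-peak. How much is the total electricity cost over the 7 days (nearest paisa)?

₹106.18

Peak energy = 0.77 kW × 2 h × 7 = 10.78 kWh
Off-peak energy = 0.77 kW × 1 h × 7 = 5.39 kWh
Cost = 10.78 × ₹6.8 + 5.39 × ₹6.1 = ₹73.304 + ₹32.879 = ₹106.18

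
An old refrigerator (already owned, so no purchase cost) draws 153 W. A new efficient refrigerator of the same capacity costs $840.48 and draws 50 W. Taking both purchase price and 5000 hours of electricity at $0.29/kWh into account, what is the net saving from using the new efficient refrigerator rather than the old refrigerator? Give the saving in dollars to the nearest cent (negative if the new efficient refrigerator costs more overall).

-$691.13

old refrigerator: $0.00 + (153/1000) kW × 5000 h × $0.29 = $0.00 + $221.85 = $221.85
new efficient refrigerator: $840.48 + (50/1000) kW × 5000 h × $0.29 = $840.48 + $72.5 = $912.98
Saving = $221.85 − $912.98 = −$691.13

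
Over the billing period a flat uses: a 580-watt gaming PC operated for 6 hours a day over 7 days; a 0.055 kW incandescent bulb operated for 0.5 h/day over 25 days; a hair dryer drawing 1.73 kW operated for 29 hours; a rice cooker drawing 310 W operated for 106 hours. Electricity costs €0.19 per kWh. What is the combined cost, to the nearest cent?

€20.53

gaming PC: Runtime = 6 h/day × 7 days = 42 h
gaming PC: 0.58 kW × 42 h = 24.36 kWh
incandescent bulb: Runtime = 0.5 h/day × 25 days = 12.5 h
incandescent bulb: 0.055 kW × 12.5 h = 0.6875 kWh
hair dryer: 1.73 kW × 29 h = 50.17 kWh
rice cooker: 0.31 kW × 106 h = 32.86 kWh
Total energy = 108.0775 kWh
Cost = 108.0775 × €0.19 = €20.53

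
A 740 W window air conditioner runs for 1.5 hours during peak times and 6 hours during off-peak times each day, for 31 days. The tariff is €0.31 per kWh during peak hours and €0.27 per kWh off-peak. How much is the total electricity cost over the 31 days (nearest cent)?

€47.83

Peak energy = 0.74 kW × 1.5 h × 31 = 34.41 kWh
Off-peak energy = 0.74 kW × 6 h × 31 = 137.64 kWh
Cost = 34.41 × €0.31 + 137.64 × €0.27 = €10.6671 + €37.1628 = €47.83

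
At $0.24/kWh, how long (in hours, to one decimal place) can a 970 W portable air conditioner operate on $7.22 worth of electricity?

Energy available = $7.22 ÷ $0.24/kWh = 30.0833 kWh
Hours = 30.0833 kWh ÷ 0.97 kW = 31.0 h

31.0 h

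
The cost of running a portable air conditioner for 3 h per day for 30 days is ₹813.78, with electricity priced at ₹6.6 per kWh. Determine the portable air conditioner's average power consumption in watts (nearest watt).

1370 W

Energy = ₹813.78 ÷ ₹6.6/kWh = 123.3 kWh
Runtime = 3 h/day × 30 days = 90 h
Power = 123.3 kWh ÷ 90 h = 1.37 kW = 1370 W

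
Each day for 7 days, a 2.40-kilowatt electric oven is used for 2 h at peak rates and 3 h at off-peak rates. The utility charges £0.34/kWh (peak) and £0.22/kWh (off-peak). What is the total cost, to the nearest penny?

£22.51

Peak energy = 2.4 kW × 2 h × 7 = 33.6 kWh
Off-peak energy = 2.4 kW × 3 h × 7 = 50.4 kWh
Cost = 33.6 × £0.34 + 50.4 × £0.22 = £11.424 + £11.088 = £22.51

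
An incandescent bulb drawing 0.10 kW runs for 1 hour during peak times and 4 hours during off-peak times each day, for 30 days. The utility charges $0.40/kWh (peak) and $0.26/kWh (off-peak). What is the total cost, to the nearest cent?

$4.32

Peak energy = 0.1 kW × 1 h × 30 = 3 kWh
Off-peak energy = 0.1 kW × 4 h × 30 = 12 kWh
Cost = 3 × $0.40 + 12 × $0.26 = $1.2 + $3.12 = $4.32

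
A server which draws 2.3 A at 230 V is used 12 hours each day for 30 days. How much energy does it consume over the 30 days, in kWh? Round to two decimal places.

190.44 kWh

Power = 2.3 A × 230 V = 529 W = 0.529 kW
Runtime = 12 h/day × 30 days = 360 h
Energy = 0.529 kW × 360 h = 190.44 kWh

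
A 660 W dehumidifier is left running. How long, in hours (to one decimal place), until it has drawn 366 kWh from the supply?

554.5 h

Hours = 366 kWh ÷ 0.66 kW = 554.5 h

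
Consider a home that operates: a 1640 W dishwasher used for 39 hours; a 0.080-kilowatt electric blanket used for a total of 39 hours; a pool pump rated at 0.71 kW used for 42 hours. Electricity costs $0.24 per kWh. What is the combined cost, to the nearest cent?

dishwasher: 1.64 kW × 39 h = 63.96 kWh
electric blanket: 0.08 kW × 39 h = 3.12 kWh
pool pump: 0.71 kW × 42 h = 29.82 kWh
Total energy = 96.9 kWh
Cost = 96.9 × $0.24 = $23.26

$23.26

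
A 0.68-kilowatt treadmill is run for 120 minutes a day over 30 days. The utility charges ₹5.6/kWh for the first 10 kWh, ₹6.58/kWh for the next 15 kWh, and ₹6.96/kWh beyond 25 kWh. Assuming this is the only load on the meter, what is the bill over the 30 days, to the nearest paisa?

₹264.67

Runtime = 120 min × 30 = 3600 min = 60 h
Energy = 0.68 kW × 60 h = 40.8 kWh
Tier 1 (0–10 kWh): 10 × ₹5.6 = ₹56
Tier 2 (10–25 kWh): 15 × ₹6.58 = ₹98.7
Above 25 kWh: 15.8 × ₹6.96 = ₹109.968
Bill = ₹264.67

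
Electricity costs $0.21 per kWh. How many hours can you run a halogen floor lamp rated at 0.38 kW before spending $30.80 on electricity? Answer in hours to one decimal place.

386.0 h

Energy available = $30.80 ÷ $0.21/kWh = 146.6667 kWh
Hours = 146.6667 kWh ÷ 0.38 kW = 386.0 h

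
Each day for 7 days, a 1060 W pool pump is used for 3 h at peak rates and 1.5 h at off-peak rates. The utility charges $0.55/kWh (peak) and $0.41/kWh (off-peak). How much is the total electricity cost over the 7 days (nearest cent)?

Peak energy = 1.06 kW × 3 h × 7 = 22.26 kWh
Off-peak energy = 1.06 kW × 1.5 h × 7 = 11.13 kWh
Cost = 22.26 × $0.55 + 11.13 × $0.41 = $12.243 + $4.5633 = $16.81

$16.81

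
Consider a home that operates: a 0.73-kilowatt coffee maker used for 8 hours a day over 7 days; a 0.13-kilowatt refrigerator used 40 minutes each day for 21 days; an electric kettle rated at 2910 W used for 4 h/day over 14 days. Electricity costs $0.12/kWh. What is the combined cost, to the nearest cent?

coffee maker: Runtime = 8 h/day × 7 days = 56 h
coffee maker: 0.73 kW × 56 h = 40.88 kWh
refrigerator: Runtime = 40 min × 21 = 840 min = 14 h
refrigerator: 0.13 kW × 14 h = 1.82 kWh
electric kettle: Runtime = 4 h/day × 14 days = 56 h
electric kettle: 2.91 kW × 56 h = 162.96 kWh
Total energy = 205.66 kWh
Cost = 205.66 × $0.12 = $24.68

$24.68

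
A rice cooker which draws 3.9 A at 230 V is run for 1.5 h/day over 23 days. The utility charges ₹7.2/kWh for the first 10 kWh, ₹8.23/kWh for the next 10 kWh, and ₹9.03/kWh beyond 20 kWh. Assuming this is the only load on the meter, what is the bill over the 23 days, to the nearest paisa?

₹253.15

Power = 3.9 A × 230 V = 897 W = 0.897 kW
Runtime = 1.5 h/day × 23 days = 34.5 h
Energy = 0.897 kW × 34.5 h = 30.9465 kWh
Tier 1 (0–10 kWh): 10 × ₹7.2 = ₹72
Tier 2 (10–20 kWh): 10 × ₹8.23 = ₹82.3
Above 20 kWh: 10.9465 × ₹9.03 = ₹98.846895
Bill = ₹253.15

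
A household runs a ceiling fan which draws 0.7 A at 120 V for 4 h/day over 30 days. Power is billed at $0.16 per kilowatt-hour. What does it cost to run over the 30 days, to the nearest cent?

Power = 0.7 A × 120 V = 84 W = 0.084 kW
Runtime = 4 h/day × 30 days = 120 h
Energy = 0.084 kW × 120 h = 10.08 kWh
Cost = 10.08 kWh × $0.16/kWh = $1.61

$1.61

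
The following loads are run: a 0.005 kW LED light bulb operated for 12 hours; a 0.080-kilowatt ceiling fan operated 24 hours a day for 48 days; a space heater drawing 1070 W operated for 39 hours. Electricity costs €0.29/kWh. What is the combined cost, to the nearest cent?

LED light bulb: 0.005 kW × 12 h = 0.06 kWh
ceiling fan: Runtime = 24 h × 48 = 1152 h
ceiling fan: 0.08 kW × 1152 h = 92.16 kWh
space heater: 1.07 kW × 39 h = 41.73 kWh
Total energy = 133.95 kWh
Cost = 133.95 × €0.29 = €38.85

€38.85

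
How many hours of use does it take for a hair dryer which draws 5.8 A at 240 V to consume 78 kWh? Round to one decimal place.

Power = 5.8 A × 240 V = 1392 W = 1.392 kW
Hours = 78 kWh ÷ 1.392 kW = 56.0 h

56.0 h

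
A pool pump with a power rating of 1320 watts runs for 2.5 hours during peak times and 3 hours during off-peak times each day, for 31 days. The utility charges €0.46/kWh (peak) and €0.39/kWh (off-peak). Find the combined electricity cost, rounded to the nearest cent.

Peak energy = 1.32 kW × 2.5 h × 31 = 102.3 kWh
Off-peak energy = 1.32 kW × 3 h × 31 = 122.76 kWh
Cost = 102.3 × €0.46 + 122.76 × €0.39 = €47.058 + €47.8764 = €94.93

€94.93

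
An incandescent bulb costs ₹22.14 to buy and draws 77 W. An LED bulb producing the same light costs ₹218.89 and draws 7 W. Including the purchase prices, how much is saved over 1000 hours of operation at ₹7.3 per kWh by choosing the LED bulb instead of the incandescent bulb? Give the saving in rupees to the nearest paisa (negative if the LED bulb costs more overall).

incandescent bulb: ₹22.14 + (77/1000) kW × 1000 h × ₹7.3 = ₹22.14 + ₹562.1 = ₹584.24
LED bulb: ₹218.89 + (7/1000) kW × 1000 h × ₹7.3 = ₹218.89 + ₹51.1 = ₹269.99
Saving = ₹584.24 − ₹269.99 = ₹314.25

₹314.25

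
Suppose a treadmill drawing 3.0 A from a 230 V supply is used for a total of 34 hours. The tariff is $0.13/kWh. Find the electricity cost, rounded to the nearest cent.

Power = 3.0 A × 230 V = 690 W = 0.69 kW
Energy = 0.69 kW × 34 h = 23.46 kWh
Cost = 23.46 kWh × $0.13/kWh = $3.05

$3.05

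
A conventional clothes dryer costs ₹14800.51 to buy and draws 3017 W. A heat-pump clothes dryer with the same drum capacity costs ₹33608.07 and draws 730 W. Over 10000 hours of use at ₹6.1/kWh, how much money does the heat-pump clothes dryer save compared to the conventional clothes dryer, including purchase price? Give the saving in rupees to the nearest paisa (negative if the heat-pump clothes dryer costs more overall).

conventional clothes dryer: ₹14800.51 + (3017/1000) kW × 10000 h × ₹6.1 = ₹14800.51 + ₹184037 = ₹198837.51
heat-pump clothes dryer: ₹33608.07 + (730/1000) kW × 10000 h × ₹6.1 = ₹33608.07 + ₹44530 = ₹78138.07
Saving = ₹198837.51 − ₹78138.07 = ₹120699.44

₹120699.44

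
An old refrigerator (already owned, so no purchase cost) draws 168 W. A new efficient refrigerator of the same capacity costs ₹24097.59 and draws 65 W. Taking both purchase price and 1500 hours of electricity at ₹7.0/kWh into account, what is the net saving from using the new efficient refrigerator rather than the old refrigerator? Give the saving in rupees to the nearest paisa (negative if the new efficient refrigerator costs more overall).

-₹23016.09

old refrigerator: ₹0.00 + (168/1000) kW × 1500 h × ₹7.0 = ₹0.00 + ₹1764 = ₹1764
new efficient refrigerator: ₹24097.59 + (65/1000) kW × 1500 h × ₹7.0 = ₹24097.59 + ₹682.5 = ₹24780.09
Saving = ₹1764 − ₹24780.09 = −₹23016.09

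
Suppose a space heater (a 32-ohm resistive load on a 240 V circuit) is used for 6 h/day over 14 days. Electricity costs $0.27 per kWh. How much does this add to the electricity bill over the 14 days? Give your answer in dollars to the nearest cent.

Power = V²/R = 240²/32 = 1800 W = 1.8 kW
Runtime = 6 h/day × 14 days = 84 h
Energy = 1.8 kW × 84 h = 151.2 kWh
Cost = 151.2 kWh × $0.27/kWh = $40.82

$40.82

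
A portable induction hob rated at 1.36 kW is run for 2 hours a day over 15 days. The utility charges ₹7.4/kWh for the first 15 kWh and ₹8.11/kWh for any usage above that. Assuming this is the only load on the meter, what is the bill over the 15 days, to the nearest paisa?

₹320.24

Runtime = 2 h/day × 15 days = 30 h
Energy = 1.36 kW × 30 h = 40.8 kWh
Tier 1 (0–15 kWh): 15 × ₹7.4 = ₹111
Above 15 kWh: 25.8 × ₹8.11 = ₹209.238
Bill = ₹320.24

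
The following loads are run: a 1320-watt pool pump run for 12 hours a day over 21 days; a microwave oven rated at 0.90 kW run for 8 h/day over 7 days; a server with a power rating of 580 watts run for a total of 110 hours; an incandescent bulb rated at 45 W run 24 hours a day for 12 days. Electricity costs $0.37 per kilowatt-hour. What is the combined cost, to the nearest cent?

pool pump: Runtime = 12 h/day × 21 days = 252 h
pool pump: 1.32 kW × 252 h = 332.64 kWh
microwave oven: Runtime = 8 h/day × 7 days = 56 h
microwave oven: 0.9 kW × 56 h = 50.4 kWh
server: 0.58 kW × 110 h = 63.8 kWh
incandescent bulb: Runtime = 24 h × 12 = 288 h
incandescent bulb: 0.045 kW × 288 h = 12.96 kWh
Total energy = 459.8 kWh
Cost = 459.8 × $0.37 = $170.13

$170.13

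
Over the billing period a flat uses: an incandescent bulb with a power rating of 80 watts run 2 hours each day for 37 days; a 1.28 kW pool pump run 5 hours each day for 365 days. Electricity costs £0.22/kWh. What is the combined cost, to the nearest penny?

incandescent bulb: Runtime = 2 h/day × 37 days = 74 h
incandescent bulb: 0.08 kW × 74 h = 5.92 kWh
pool pump: Runtime = 5 h/day × 365 days = 1825 h
pool pump: 1.28 kW × 1825 h = 2336 kWh
Total energy = 2341.92 kWh
Cost = 2341.92 × £0.22 = £515.22

£515.22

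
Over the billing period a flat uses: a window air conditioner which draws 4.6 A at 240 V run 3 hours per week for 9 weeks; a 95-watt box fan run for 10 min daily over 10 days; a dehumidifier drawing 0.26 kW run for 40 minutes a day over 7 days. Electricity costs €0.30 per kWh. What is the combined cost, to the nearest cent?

€9.35

window air conditioner: Power = 4.6 A × 240 V = 1104 W = 1.104 kW
window air conditioner: Runtime = 3 h/week × 9 weeks = 27 h
window air conditioner: 1.104 kW × 27 h = 29.808 kWh
box fan: Runtime = 10 min × 10 = 100 min = 1.666666… h
box fan: 0.095 kW × 1.666666… h = 0.158333… kWh
dehumidifier: Runtime = 40 min × 7 = 280 min = 4.666666… h
dehumidifier: 0.26 kW × 4.666666… h = 1.213333… kWh
Total energy = 31.179666… kWh
Cost = 31.179666… × €0.30 = €9.35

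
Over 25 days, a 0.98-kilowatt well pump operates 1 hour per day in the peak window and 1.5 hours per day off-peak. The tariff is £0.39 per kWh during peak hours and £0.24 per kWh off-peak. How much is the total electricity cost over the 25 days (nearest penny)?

£18.38

Peak energy = 0.98 kW × 1 h × 25 = 24.5 kWh
Off-peak energy = 0.98 kW × 1.5 h × 25 = 36.75 kWh
Cost = 24.5 × £0.39 + 36.75 × £0.24 = £9.555 + £8.82 = £18.38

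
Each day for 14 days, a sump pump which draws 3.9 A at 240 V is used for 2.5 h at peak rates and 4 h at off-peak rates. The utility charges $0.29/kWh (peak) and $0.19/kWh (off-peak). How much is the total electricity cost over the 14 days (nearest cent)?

$19.46

Power = 3.9 A × 240 V = 936 W = 0.936 kW
Peak energy = 0.936 kW × 2.5 h × 14 = 32.76 kWh
Off-peak energy = 0.936 kW × 4 h × 14 = 52.416 kWh
Cost = 32.76 × $0.29 + 52.416 × $0.19 = $9.5004 + $9.95904 = $19.46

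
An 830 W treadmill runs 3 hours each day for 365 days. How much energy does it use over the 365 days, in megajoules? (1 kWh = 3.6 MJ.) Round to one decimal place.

Runtime = 3 h/day × 365 days = 1095 h
Energy = 0.83 kW × 1095 h = 908.85 kWh
= 908.85 × 3.6 MJ = 3271.9 MJ

3271.9 MJ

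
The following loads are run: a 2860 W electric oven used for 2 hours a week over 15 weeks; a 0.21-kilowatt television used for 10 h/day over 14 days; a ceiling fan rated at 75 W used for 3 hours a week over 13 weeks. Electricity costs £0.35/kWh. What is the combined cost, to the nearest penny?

£41.34

electric oven: Runtime = 2 h/week × 15 weeks = 30 h
electric oven: 2.86 kW × 30 h = 85.8 kWh
television: Runtime = 10 h/day × 14 days = 140 h
television: 0.21 kW × 140 h = 29.4 kWh
ceiling fan: Runtime = 3 h/week × 13 weeks = 39 h
ceiling fan: 0.075 kW × 39 h = 2.925 kWh
Total energy = 118.125 kWh
Cost = 118.125 × £0.35 = £41.34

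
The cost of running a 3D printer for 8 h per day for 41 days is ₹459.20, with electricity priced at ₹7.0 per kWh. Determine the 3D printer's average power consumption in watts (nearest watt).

200 W

Energy = ₹459.20 ÷ ₹7.0/kWh = 65.6 kWh
Runtime = 8 h/day × 41 days = 328 h
Power = 65.6 kWh ÷ 328 h = 0.2 kW = 200 W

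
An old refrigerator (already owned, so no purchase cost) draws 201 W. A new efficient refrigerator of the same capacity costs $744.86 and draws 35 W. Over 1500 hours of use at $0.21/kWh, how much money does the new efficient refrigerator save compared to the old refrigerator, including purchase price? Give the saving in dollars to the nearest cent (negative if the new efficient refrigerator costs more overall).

old refrigerator: $0.00 + (201/1000) kW × 1500 h × $0.21 = $0.00 + $63.315 = $63.315
new efficient refrigerator: $744.86 + (35/1000) kW × 1500 h × $0.21 = $744.86 + $11.025 = $755.885
Saving = $63.315 − $755.885 = −$692.57

-$692.57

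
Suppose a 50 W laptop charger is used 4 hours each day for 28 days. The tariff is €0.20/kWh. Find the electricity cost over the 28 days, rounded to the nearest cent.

€1.12

Runtime = 4 h/day × 28 days = 112 h
Energy = 0.05 kW × 112 h = 5.6 kWh
Cost = 5.6 kWh × €0.20/kWh = €1.12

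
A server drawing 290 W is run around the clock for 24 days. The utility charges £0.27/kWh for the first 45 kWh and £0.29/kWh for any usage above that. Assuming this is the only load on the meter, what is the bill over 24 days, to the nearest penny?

Runtime = 24 h × 24 = 576 h
Energy = 0.29 kW × 576 h = 167.04 kWh
Tier 1 (0–45 kWh): 45 × £0.27 = £12.15
Above 45 kWh: 122.04 × £0.29 = £35.3916
Bill = £47.54

£47.54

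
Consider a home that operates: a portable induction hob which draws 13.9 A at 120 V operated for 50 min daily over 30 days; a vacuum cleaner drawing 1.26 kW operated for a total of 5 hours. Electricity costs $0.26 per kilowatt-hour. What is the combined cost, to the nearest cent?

portable induction hob: Power = 13.9 A × 120 V = 1668 W = 1.668 kW
portable induction hob: Runtime = 50 min × 30 = 1500 min = 25 h
portable induction hob: 1.668 kW × 25 h = 41.7 kWh
vacuum cleaner: 1.26 kW × 5 h = 6.3 kWh
Total energy = 48 kWh
Cost = 48 × $0.26 = $12.48

$12.48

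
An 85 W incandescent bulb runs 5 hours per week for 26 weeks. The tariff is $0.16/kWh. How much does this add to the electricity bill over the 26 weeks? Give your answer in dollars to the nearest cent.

$1.77

Runtime = 5 h/week × 26 weeks = 130 h
Energy = 0.085 kW × 130 h = 11.05 kWh
Cost = 11.05 kWh × $0.16/kWh = $1.77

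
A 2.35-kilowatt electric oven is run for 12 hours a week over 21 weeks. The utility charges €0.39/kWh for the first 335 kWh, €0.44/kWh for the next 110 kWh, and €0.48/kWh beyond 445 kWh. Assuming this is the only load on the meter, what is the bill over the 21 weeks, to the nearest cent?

€249.71

Runtime = 12 h/week × 21 weeks = 252 h
Energy = 2.35 kW × 252 h = 592.2 kWh
Tier 1 (0–335 kWh): 335 × €0.39 = €130.65
Tier 2 (335–445 kWh): 110 × €0.44 = €48.4
Above 445 kWh: 147.2 × €0.48 = €70.656
Bill = €249.71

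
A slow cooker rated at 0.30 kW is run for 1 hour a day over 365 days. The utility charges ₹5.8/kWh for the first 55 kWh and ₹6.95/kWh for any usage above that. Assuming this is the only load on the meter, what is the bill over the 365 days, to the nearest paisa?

₹697.78

Runtime = 1 h/day × 365 days = 365 h
Energy = 0.3 kW × 365 h = 109.5 kWh
Tier 1 (0–55 kWh): 55 × ₹5.8 = ₹319
Above 55 kWh: 54.5 × ₹6.95 = ₹378.775
Bill = ₹697.78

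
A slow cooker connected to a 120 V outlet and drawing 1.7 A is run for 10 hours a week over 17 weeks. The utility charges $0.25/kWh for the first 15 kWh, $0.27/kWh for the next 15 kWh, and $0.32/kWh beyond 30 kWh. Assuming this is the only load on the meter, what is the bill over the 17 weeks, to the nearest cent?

$9.30

Power = 1.7 A × 120 V = 204 W = 0.204 kW
Runtime = 10 h/week × 17 weeks = 170 h
Energy = 0.204 kW × 170 h = 34.68 kWh
Tier 1 (0–15 kWh): 15 × $0.25 = $3.75
Tier 2 (15–30 kWh): 15 × $0.27 = $4.05
Above 30 kWh: 4.68 × $0.32 = $1.4976
Bill = $9.30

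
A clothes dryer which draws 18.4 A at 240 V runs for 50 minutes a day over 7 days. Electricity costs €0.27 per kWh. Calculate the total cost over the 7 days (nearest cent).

€6.96

Power = 18.4 A × 240 V = 4416 W = 4.416 kW
Runtime = 50 min × 7 = 350 min = 5.833333… h
Energy = 4.416 kW × 5.833333… h = 25.76 kWh
Cost = 25.76 kWh × €0.27/kWh = €6.96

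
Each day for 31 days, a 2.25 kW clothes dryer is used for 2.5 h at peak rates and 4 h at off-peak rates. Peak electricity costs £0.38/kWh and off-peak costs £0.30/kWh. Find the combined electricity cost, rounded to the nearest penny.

£149.96

Peak energy = 2.25 kW × 2.5 h × 31 = 174.375 kWh
Off-peak energy = 2.25 kW × 4 h × 31 = 279 kWh
Cost = 174.375 × £0.38 + 279 × £0.30 = £66.2625 + £83.7 = £149.96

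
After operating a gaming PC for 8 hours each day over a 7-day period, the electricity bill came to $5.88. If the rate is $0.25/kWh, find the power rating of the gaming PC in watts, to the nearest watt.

Energy = $5.88 ÷ $0.25/kWh = 23.52 kWh
Runtime = 8 h/day × 7 days = 56 h
Power = 23.52 kWh ÷ 56 h = 0.42 kW = 420 W

420 W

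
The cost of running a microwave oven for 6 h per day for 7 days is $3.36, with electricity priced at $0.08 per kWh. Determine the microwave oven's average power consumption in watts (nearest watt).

Energy = $3.36 ÷ $0.08/kWh = 42 kWh
Runtime = 6 h/day × 7 days = 42 h
Power = 42 kWh ÷ 42 h = 1 kW = 1000 W

1000 W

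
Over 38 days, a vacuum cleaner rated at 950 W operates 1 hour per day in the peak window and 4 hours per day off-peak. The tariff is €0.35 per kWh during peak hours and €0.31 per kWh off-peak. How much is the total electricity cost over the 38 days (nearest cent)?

€57.40

Peak energy = 0.95 kW × 1 h × 38 = 36.1 kWh
Off-peak energy = 0.95 kW × 4 h × 38 = 144.4 kWh
Cost = 36.1 × €0.35 + 144.4 × €0.31 = €12.635 + €44.764 = €57.40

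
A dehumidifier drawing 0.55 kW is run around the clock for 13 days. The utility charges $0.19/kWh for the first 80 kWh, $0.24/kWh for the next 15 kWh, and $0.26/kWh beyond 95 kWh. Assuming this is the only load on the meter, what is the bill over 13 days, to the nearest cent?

$38.72

Runtime = 24 h × 13 = 312 h
Energy = 0.55 kW × 312 h = 171.6 kWh
Tier 1 (0–80 kWh): 80 × $0.19 = $15.2
Tier 2 (80–95 kWh): 15 × $0.24 = $3.6
Above 95 kWh: 76.6 × $0.26 = $19.916
Bill = $38.72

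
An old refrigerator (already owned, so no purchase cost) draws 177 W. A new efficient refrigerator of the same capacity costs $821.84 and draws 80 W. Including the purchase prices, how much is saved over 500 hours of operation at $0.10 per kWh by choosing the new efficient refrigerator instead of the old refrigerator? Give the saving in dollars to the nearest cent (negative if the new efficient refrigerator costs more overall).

-$816.99

old refrigerator: $0.00 + (177/1000) kW × 500 h × $0.10 = $0.00 + $8.85 = $8.85
new efficient refrigerator: $821.84 + (80/1000) kW × 500 h × $0.10 = $821.84 + $4 = $825.84
Saving = $8.85 − $825.84 = −$816.99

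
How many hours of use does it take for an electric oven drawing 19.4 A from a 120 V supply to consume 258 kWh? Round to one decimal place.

Power = 19.4 A × 120 V = 2328 W = 2.328 kW
Hours = 258 kWh ÷ 2.328 kW = 110.8 h

110.8 h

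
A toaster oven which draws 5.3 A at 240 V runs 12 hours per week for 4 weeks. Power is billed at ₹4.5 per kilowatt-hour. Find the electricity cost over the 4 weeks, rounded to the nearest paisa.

Power = 5.3 A × 240 V = 1272 W = 1.272 kW
Runtime = 12 h/week × 4 weeks = 48 h
Energy = 1.272 kW × 48 h = 61.056 kWh
Cost = 61.056 kWh × ₹4.5/kWh = ₹274.75

₹274.75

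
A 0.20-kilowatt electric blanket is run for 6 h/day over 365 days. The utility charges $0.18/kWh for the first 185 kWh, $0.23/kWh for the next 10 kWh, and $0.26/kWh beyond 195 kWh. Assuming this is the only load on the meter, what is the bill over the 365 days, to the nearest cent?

Runtime = 6 h/day × 365 days = 2190 h
Energy = 0.2 kW × 2190 h = 438 kWh
Tier 1 (0–185 kWh): 185 × $0.18 = $33.3
Tier 2 (185–195 kWh): 10 × $0.23 = $2.3
Above 195 kWh: 243 × $0.26 = $63.18
Bill = $98.78

$98.78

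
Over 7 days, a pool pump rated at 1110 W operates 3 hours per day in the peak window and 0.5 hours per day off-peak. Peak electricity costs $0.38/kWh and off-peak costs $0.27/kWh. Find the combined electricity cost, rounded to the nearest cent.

$9.91

Peak energy = 1.11 kW × 3 h × 7 = 23.31 kWh
Off-peak energy = 1.11 kW × 0.5 h × 7 = 3.885 kWh
Cost = 23.31 × $0.38 + 3.885 × $0.27 = $8.8578 + $1.04895 = $9.91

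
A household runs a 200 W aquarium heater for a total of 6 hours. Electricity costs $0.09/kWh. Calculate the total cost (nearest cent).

$0.11

Energy = 0.2 kW × 6 h = 1.2 kWh
Cost = 1.2 kWh × $0.09/kWh = $0.11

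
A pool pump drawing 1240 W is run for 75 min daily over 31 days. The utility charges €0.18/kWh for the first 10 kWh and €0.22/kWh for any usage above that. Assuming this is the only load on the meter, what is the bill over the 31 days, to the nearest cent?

€10.17

Runtime = 75 min × 31 = 2325 min = 38.75 h
Energy = 1.24 kW × 38.75 h = 48.05 kWh
Tier 1 (0–10 kWh): 10 × €0.18 = €1.8
Above 10 kWh: 38.05 × €0.22 = €8.371
Bill = €10.17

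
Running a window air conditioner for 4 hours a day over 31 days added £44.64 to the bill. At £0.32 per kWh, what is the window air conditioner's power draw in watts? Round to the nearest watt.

Energy = £44.64 ÷ £0.32/kWh = 139.5 kWh
Runtime = 4 h/day × 31 days = 124 h
Power = 139.5 kWh ÷ 124 h = 1.125 kW = 1125 W

1125 W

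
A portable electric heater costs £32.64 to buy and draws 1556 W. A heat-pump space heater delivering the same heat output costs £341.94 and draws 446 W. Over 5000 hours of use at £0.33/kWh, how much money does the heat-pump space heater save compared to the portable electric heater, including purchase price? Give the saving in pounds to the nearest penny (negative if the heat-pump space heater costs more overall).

£1522.20

portable electric heater: £32.64 + (1556/1000) kW × 5000 h × £0.33 = £32.64 + £2567.4 = £2600.04
heat-pump space heater: £341.94 + (446/1000) kW × 5000 h × £0.33 = £341.94 + £735.9 = £1077.84
Saving = £2600.04 − £1077.84 = £1522.2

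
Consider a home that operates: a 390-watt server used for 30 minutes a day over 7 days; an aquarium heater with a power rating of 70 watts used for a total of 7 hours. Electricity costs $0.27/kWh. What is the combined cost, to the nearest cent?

$0.50

server: Runtime = 30 min × 7 = 210 min = 3.5 h
server: 0.39 kW × 3.5 h = 1.365 kWh
aquarium heater: 0.07 kW × 7 h = 0.49 kWh
Total energy = 1.855 kWh
Cost = 1.855 × $0.27 = $0.50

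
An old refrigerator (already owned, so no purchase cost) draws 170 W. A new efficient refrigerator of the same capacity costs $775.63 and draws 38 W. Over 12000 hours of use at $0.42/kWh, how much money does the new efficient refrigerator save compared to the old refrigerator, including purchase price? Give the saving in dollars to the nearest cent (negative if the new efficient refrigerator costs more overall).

old refrigerator: $0.00 + (170/1000) kW × 12000 h × $0.42 = $0.00 + $856.8 = $856.8
new efficient refrigerator: $775.63 + (38/1000) kW × 12000 h × $0.42 = $775.63 + $191.52 = $967.15
Saving = $856.8 − $967.15 = −$110.35

-$110.35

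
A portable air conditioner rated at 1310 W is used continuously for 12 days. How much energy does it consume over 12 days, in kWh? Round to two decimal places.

377.28 kWh

Runtime = 24 h × 12 = 288 h
Energy = 1.31 kW × 288 h = 377.28 kWh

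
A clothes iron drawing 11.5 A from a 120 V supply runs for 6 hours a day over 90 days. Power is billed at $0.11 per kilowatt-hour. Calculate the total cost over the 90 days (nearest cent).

Power = 11.5 A × 120 V = 1380 W = 1.38 kW
Runtime = 6 h/day × 90 days = 540 h
Energy = 1.38 kW × 540 h = 745.2 kWh
Cost = 745.2 kWh × $0.11/kWh = $81.97

$81.97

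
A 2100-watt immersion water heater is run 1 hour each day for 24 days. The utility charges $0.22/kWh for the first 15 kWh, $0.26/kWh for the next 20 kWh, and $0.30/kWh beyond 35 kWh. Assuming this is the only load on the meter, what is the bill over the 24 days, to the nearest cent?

$13.12

Runtime = 1 h/day × 24 days = 24 h
Energy = 2.1 kW × 24 h = 50.4 kWh
Tier 1 (0–15 kWh): 15 × $0.22 = $3.3
Tier 2 (15–35 kWh): 20 × $0.26 = $5.2
Above 35 kWh: 15.4 × $0.30 = $4.62
Bill = $13.12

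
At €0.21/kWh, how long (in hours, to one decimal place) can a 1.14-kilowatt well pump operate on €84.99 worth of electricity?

355.0 h

Energy available = €84.99 ÷ €0.21/kWh = 404.7143 kWh
Hours = 404.7143 kWh ÷ 1.14 kW = 355.0 h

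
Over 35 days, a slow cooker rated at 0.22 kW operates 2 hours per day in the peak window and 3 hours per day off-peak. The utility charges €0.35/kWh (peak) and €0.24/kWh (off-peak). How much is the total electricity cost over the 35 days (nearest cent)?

€10.93

Peak energy = 0.22 kW × 2 h × 35 = 15.4 kWh
Off-peak energy = 0.22 kW × 3 h × 35 = 23.1 kWh
Cost = 15.4 × €0.35 + 23.1 × €0.24 = €5.39 + €5.544 = €10.93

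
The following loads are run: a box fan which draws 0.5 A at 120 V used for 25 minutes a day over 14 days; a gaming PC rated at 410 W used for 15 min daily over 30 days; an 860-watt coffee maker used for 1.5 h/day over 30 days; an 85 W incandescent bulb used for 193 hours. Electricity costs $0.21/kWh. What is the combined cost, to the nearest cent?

$12.29

box fan: Power = 0.5 A × 120 V = 60 W = 0.06 kW
box fan: Runtime = 25 min × 14 = 350 min = 5.833333… h
box fan: 0.06 kW × 5.833333… h = 0.35 kWh
gaming PC: Runtime = 15 min × 30 = 450 min = 7.5 h
gaming PC: 0.41 kW × 7.5 h = 3.075 kWh
coffee maker: Runtime = 1.5 h/day × 30 days = 45 h
coffee maker: 0.86 kW × 45 h = 38.7 kWh
incandescent bulb: 0.085 kW × 193 h = 16.405 kWh
Total energy = 58.53 kWh
Cost = 58.53 × $0.21 = $12.29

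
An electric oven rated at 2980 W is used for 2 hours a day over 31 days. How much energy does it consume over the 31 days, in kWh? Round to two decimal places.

Runtime = 2 h/day × 31 days = 62 h
Energy = 2.98 kW × 62 h = 184.76 kWh

184.76 kWh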